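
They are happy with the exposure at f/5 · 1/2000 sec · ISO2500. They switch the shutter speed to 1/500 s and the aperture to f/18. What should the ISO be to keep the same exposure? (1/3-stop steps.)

Shutter speed: 1/2000 → 1/1600 → 1/1250 → 1/1000 → 1/800 → 1/640 → 1/500 — 2 stops slower (brighter).
Aperture: f/5 → f/5.6 → f/6.3 → f/7.1 → f/8 → f/9 → f/10 → f/11 → f/13 → f/14 → f/16 → f/18 — 3 2/3 stops stopped down (darker).
Net change so far: 1 2/3 stops darker. Offset with the ISO: 2500 → 3200 → 4000 → 5000 → 6400 → 8000.

ISO 8000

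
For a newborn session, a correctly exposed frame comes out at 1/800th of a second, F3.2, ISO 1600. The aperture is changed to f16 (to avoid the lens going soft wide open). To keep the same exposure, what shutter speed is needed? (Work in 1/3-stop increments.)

Aperture: f/3.2 → f/3.5 → f/4 → f/4.5 → f/5 → f/5.6 → f/6.3 → f/7.1 → f/8 → f/9 → f/10 → f/11 → f/13 → f/14 → f/16 — 4 2/3 stops narrower (darker).
Need 4 2/3 stops brighter from the shutter speed: 1/800 → 1/640 → 1/500 → 1/400 → 1/320 → 1/250 → 1/200 → 1/160 → 1/125 → 1/100 → 1/80 → 1/60 → 1/50 → 1/40 → 1/30.

1/30s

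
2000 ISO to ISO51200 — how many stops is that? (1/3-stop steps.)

2000 → 2500 → 3200 → 4000 → 5000 → 6400 → 8000 → 10000 → 12800 → 16000 → 20000 → 25600 → 32000 → 40000 → 51200 — count the steps: 14 third-stops = 4 2/3 stops.

4 2/3 stops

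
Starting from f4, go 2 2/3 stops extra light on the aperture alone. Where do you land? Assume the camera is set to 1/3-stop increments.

f/1.6

Aperture: f/4 → f/3.5 → f/3.2 → f/2.8 → f/2.5 → f/2.2 → f/2 → f/1.8 → f/1.6 — 2 2/3 stops opened up (brighter).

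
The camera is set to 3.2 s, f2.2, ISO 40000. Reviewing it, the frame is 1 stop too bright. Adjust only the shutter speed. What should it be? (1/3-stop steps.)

1.6 s

Overexposed by 1 stop → need 1 stop darker.
Shutter speed: 3.2 → 2.5 → 2 → 1.6.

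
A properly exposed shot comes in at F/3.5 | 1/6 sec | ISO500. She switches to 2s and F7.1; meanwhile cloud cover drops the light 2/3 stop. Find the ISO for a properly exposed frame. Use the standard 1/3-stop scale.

Scene light: 2/3 stop darker.
Shutter speed: 1/6 → 1/5 → 1/4 → 0.3 → 0.4 → 0.5 → 0.6 → 0.8 → 1 → 1.3 → 1.6 → 2 — 3 2/3 stops slower (brighter).
Aperture: f/3.5 → f/4 → f/4.5 → f/5 → f/5.6 → f/6.3 → f/7.1 — 2 stops narrower (darker).
Net so far: 1 stop brighter. ISO: 500 → 400 → 320 → 250.

ISO 250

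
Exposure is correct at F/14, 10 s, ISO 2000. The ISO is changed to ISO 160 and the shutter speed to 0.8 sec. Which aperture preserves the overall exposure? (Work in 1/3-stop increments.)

ISO: 2000 → 1600 → 1250 → 1000 → 800 → 640 → 500 → 400 → 320 → 250 → 200 → 160 — 3 2/3 stops dropped (darker).
Shutter speed: 10 → 8 → 6 → 5 → 4 → 3.2 → 2.5 → 2 → 1.6 → 1.3 → 1 → 0.8 — 3 2/3 stops faster (darker).
Net change so far: 7 1/3 stops darker. Offset with the aperture: f/14 → f/13 → f/11 → f/10 → f/9 → f/8 → f/7.1 → f/6.3 → f/5.6 → f/5 → f/4.5 → f/4 → f/3.5 → f/3.2 → f/2.8 → f/2.5 → f/2.2 → f/2 → f/1.8 → f/1.6 → f/1.4 → f/1.2 → f/1.1.

f/1.1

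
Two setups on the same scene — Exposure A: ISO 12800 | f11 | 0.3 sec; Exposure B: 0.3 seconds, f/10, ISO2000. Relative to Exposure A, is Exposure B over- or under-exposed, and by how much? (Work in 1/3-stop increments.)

2 1/3 stops darker

Aperture: f/11 → f/10 — 1/3 stop larger aperture (brighter).
Shutter speed: unchanged.
ISO: 12800 → 10000 → 8000 → 6400 → 5000 → 4000 → 3200 → 2500 → 2000 — 2 2/3 stops lower (darker).
Net: +1/3 −2 2/3 = −2 1/3 stops.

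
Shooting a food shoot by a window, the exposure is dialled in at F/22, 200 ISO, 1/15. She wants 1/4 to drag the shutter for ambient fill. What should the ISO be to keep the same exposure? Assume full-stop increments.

Shutter speed: 1/15 → 1/8 → 1/4 — 2 stops longer (brighter).
Need 2 stops darker from the ISO: 200 → 100 → 50.

ISO 50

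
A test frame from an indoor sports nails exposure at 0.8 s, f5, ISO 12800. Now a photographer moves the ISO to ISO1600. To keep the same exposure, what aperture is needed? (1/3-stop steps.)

ISO: 12800 → 10000 → 8000 → 6400 → 5000 → 4000 → 3200 → 2500 → 2000 → 1600 — 3 stops dropped (darker).
Need 3 stops brighter from the aperture: f/5 → f/4.5 → f/4 → f/3.5 → f/3.2 → f/2.8 → f/2.5 → f/2.2 → f/2 → f/1.8.

f/1.8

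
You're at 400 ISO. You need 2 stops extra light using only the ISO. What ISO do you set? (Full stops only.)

ISO: 400 → 800 → 1600 — 2 stops higher (brighter).

ISO 1600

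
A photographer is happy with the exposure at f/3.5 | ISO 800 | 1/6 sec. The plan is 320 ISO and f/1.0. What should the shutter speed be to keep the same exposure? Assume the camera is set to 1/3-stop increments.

ISO: 800 → 640 → 500 → 400 → 320 — 1 1/3 stops lower (darker).
Aperture: f/3.5 → f/3.2 → f/2.8 → f/2.5 → f/2.2 → f/2 → f/1.8 → f/1.6 → f/1.4 → f/1.2 → f/1.1 → f/1.0 — 3 2/3 stops larger aperture (brighter).
Net change so far: 2 1/3 stops brighter. Offset with the shutter speed: 1/6 → 1/8 → 1/10 → 1/13 → 1/15 → 1/20 → 1/25 → 1/30.

1/30s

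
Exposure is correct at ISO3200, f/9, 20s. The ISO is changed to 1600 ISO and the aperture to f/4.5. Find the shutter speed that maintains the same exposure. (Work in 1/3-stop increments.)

10 s

ISO: 3200 → 2500 → 2000 → 1600 — 1 stop lower (darker).
Aperture: f/9 → f/8 → f/7.1 → f/6.3 → f/5.6 → f/5 → f/4.5 — 2 stops opened up (brighter).
Net change so far: 1 stop brighter. Offset with the shutter speed: 20 → 15 → 13 → 10.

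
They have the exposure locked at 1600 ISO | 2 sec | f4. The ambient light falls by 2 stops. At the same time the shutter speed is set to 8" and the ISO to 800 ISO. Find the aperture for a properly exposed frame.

Scene light: 2 stops darker.
Shutter speed: 2 → 4 → 8 — 2 stops slower (brighter).
ISO: 1600 → 800 — 1 stop dropped (darker).
Net so far: 1 stop darker. Aperture: f/4 → f/2.8.

f/2.8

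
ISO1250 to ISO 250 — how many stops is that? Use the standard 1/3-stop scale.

2 1/3 stops

1250 → 1000 → 800 → 640 → 500 → 400 → 320 → 250 — count the steps: 7 third-stops = 2 1/3 stops.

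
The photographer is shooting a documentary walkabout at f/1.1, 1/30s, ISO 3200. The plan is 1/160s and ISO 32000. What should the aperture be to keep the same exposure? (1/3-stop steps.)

f/1.6

Shutter speed: 1/30 → 1/40 → 1/50 → 1/60 → 1/80 → 1/100 → 1/125 → 1/160 — 2 1/3 stops faster (darker).
ISO: 3200 → 4000 → 5000 → 6400 → 8000 → 10000 → 12800 → 16000 → 20000 → 25600 → 32000 — 3 1/3 stops higher (brighter).
Net change so far: 1 stop brighter. Offset with the aperture: f/1.1 → f/1.2 → f/1.4 → f/1.6.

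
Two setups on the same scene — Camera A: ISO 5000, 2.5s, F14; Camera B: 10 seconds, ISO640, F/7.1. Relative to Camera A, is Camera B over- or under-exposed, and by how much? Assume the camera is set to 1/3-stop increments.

1 stop brighter

Aperture: f/14 → f/13 → f/11 → f/10 → f/9 → f/8 → f/7.1 — 2 stops wider (brighter).
Shutter speed: 2.5 → 3.2 → 4 → 5 → 6 → 8 → 10 — 2 stops slower (brighter).
ISO: 5000 → 4000 → 3200 → 2500 → 2000 → 1600 → 1250 → 1000 → 800 → 640 — 3 stops lower (darker).
Net: +2 +2 −3 = +1 stop.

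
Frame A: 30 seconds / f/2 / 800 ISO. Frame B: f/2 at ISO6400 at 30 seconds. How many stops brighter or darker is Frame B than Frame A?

Aperture: unchanged.
Shutter speed: unchanged.
ISO: 800 → 1600 → 3200 → 6400 — 3 stops higher (brighter).
Net: +3 = +3 stops.

3 stops brighter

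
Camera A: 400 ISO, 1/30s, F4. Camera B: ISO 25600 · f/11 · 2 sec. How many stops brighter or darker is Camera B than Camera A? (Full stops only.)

9 stops brighter

Aperture: f/4 → f/5.6 → f/8 → f/11 — 3 stops narrower (darker).
Shutter speed: 1/30 → 1/15 → 1/8 → 1/4 → 1/2 → 1 → 2 — 6 stops slower (brighter).
ISO: 400 → 800 → 1600 → 3200 → 6400 → 12800 → 25600 — 6 stops raised (brighter).
Net: −3 +6 +6 = +9 stops.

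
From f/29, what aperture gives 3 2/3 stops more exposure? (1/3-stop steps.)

Aperture: f/29 → f/25 → f/22 → f/20 → f/18 → f/16 → f/14 → f/13 → f/11 → f/10 → f/9 → f/8 — 3 2/3 stops wider (brighter).

f/8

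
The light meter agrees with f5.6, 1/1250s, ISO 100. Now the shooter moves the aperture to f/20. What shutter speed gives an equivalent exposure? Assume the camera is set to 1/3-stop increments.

1/100s

Aperture: f/5.6 → f/6.3 → f/7.1 → f/8 → f/9 → f/10 → f/11 → f/13 → f/14 → f/16 → f/18 → f/20 — 3 2/3 stops smaller aperture (darker).
Need 3 2/3 stops brighter from the shutter speed: 1/1250 → 1/1000 → 1/800 → 1/640 → 1/500 → 1/400 → 1/320 → 1/250 → 1/200 → 1/160 → 1/125 → 1/100.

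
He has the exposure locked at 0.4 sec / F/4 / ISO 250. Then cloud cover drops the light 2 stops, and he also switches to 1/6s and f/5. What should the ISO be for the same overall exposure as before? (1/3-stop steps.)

ISO 4000

Scene light: 2 stops darker.
Shutter speed: 0.4 → 0.3 → 1/4 → 1/5 → 1/6 — 1 1/3 stops faster (darker).
Aperture: f/4 → f/4.5 → f/5 — 2/3 stop stopped down (darker).
Net so far: 4 stops darker. ISO: 250 → 320 → 400 → 500 → 640 → 800 → 1000 → 1250 → 1600 → 2000 → 2500 → 3200 → 4000.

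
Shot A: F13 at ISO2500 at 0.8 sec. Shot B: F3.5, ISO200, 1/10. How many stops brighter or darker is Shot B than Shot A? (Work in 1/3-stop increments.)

Aperture: f/13 → f/11 → f/10 → f/9 → f/8 → f/7.1 → f/6.3 → f/5.6 → f/5 → f/4.5 → f/4 → f/3.5 — 3 2/3 stops larger aperture (brighter).
Shutter speed: 0.8 → 0.6 → 0.5 → 0.4 → 0.3 → 1/4 → 1/5 → 1/6 → 1/8 → 1/10 — 3 stops shorter (darker).
ISO: 2500 → 2000 → 1600 → 1250 → 1000 → 800 → 640 → 500 → 400 → 320 → 250 → 200 — 3 2/3 stops dropped (darker).
Net: +3 2/3 −3 −3 2/3 = −3 stops.

3 stops darker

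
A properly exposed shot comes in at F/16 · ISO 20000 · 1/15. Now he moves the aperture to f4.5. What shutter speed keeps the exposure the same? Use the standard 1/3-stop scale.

Aperture: f/16 → f/14 → f/13 → f/11 → f/10 → f/9 → f/8 → f/7.1 → f/6.3 → f/5.6 → f/5 → f/4.5 — 3 2/3 stops larger aperture (brighter).
Need 3 2/3 stops darker from the shutter speed: 1/15 → 1/20 → 1/25 → 1/30 → 1/40 → 1/50 → 1/60 → 1/80 → 1/100 → 1/125 → 1/160 → 1/200.

1/200s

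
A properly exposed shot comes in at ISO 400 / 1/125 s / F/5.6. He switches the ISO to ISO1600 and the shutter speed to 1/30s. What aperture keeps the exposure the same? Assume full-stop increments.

ISO: 400 → 800 → 1600 — 2 stops raised (brighter).
Shutter speed: 1/125 → 1/60 → 1/30 — 2 stops slower (brighter).
Net change so far: 4 stops brighter. Offset with the aperture: f/5.6 → f/8 → f/11 → f/16 → f/22.

f/22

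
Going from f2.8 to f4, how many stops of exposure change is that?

f/2.8 → f/4 — count the steps: 1 stop.

1 stop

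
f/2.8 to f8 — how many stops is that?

3 stops

f/2.8 → f/4 → f/5.6 → f/8 — count the steps: 3 stops.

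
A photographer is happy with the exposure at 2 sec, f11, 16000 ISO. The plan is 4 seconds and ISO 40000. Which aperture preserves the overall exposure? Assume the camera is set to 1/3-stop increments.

Shutter speed: 2 → 2.5 → 3.2 → 4 — 1 stop longer (brighter).
ISO: 16000 → 20000 → 25600 → 32000 → 40000 — 1 1/3 stops raised (brighter).
Net change so far: 2 1/3 stops brighter. Offset with the aperture: f/11 → f/13 → f/14 → f/16 → f/18 → f/20 → f/22 → f/25.

f/25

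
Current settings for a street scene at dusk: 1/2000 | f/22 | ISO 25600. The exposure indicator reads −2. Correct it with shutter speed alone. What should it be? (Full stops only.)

Underexposed by 2 stops → need 2 stops brighter.
Shutter speed: 1/2000 → 1/1000 → 1/500.

1/500s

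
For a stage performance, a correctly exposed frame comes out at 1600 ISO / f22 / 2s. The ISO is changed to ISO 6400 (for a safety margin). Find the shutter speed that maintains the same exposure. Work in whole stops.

ISO: 1600 → 3200 → 6400 — 2 stops raised (brighter).
Need 2 stops darker from the shutter speed: 2 → 1 → 1/2.

1/2s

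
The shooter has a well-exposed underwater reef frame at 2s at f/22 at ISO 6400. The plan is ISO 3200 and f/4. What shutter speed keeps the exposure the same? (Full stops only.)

ISO: 6400 → 3200 — 1 stop dropped (darker).
Aperture: f/22 → f/16 → f/11 → f/8 → f/5.6 → f/4 — 5 stops larger aperture (brighter).
Net change so far: 4 stops brighter. Offset with the shutter speed: 2 → 1 → 1/2 → 1/4 → 1/8.

1/8s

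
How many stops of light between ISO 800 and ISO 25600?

5 stops

800 → 1600 → 3200 → 6400 → 12800 → 25600 — count the steps: 5 stops.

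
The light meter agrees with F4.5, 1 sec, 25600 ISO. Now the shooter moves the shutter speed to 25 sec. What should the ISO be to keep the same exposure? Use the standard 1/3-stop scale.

Shutter speed: 1 → 1.3 → 1.6 → 2 → 2.5 → 3.2 → 4 → 5 → 6 → 8 → 10 → 13 → 15 → 20 → 25 — 4 2/3 stops slower (brighter).
Need 4 2/3 stops darker from the ISO: 25600 → 20000 → 16000 → 12800 → 10000 → 8000 → 6400 → 5000 → 4000 → 3200 → 2500 → 2000 → 1600 → 1250 → 1000.

ISO 1000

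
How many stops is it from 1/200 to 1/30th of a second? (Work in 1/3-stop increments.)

2 2/3 stops

1/200 → 1/160 → 1/125 → 1/100 → 1/80 → 1/60 → 1/50 → 1/40 → 1/30 — count the steps: 8 third-stops = 2 2/3 stops.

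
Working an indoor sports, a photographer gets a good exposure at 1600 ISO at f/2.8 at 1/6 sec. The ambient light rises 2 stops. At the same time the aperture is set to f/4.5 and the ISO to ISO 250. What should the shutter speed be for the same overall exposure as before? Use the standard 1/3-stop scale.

0.6 s

Scene light: 2 stops brighter.
Aperture: f/2.8 → f/3.2 → f/3.5 → f/4 → f/4.5 — 1 1/3 stops narrower (darker).
ISO: 1600 → 1250 → 1000 → 800 → 640 → 500 → 400 → 320 → 250 — 2 2/3 stops lower (darker).
Net so far: 2 stops darker. Shutter speed: 1/6 → 1/5 → 1/4 → 0.3 → 0.4 → 0.5 → 0.6.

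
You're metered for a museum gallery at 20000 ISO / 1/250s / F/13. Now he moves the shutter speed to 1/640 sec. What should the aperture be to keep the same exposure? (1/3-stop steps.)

f/8

Shutter speed: 1/250 → 1/320 → 1/400 → 1/500 → 1/640 — 1 1/3 stops faster (darker).
Need 1 1/3 stops brighter from the aperture: f/13 → f/11 → f/10 → f/9 → f/8.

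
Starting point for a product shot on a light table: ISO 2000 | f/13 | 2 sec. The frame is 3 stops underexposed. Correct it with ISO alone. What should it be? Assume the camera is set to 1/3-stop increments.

ISO 16000

Underexposed by 3 stops → need 3 stops brighter.
ISO: 2000 → 2500 → 3200 → 4000 → 5000 → 6400 → 8000 → 10000 → 12800 → 16000.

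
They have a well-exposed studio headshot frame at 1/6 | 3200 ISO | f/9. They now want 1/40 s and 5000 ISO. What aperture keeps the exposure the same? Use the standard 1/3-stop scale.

f/4.5

Shutter speed: 1/6 → 1/8 → 1/10 → 1/13 → 1/15 → 1/20 → 1/25 → 1/30 → 1/40 — 2 2/3 stops shorter (darker).
ISO: 3200 → 4000 → 5000 — 2/3 stop higher (brighter).
Net change so far: 2 stops darker. Offset with the aperture: f/9 → f/8 → f/7.1 → f/6.3 → f/5.6 → f/5 → f/4.5.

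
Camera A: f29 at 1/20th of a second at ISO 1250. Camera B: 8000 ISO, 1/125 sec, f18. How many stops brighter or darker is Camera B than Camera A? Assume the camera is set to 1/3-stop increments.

Aperture: f/29 → f/25 → f/22 → f/20 → f/18 — 1 1/3 stops wider (brighter).
Shutter speed: 1/20 → 1/25 → 1/30 → 1/40 → 1/50 → 1/60 → 1/80 → 1/100 → 1/125 — 2 2/3 stops faster (darker).
ISO: 1250 → 1600 → 2000 → 2500 → 3200 → 4000 → 5000 → 6400 → 8000 — 2 2/3 stops raised (brighter).
Net: +1 1/3 −2 2/3 +2 2/3 = +1 1/3 stops.

1 1/3 stops brighter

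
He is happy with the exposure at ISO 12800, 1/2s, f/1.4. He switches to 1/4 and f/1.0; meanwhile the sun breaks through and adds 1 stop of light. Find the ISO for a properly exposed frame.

Scene light: 1 stop brighter.
Shutter speed: 1/2 → 1/4 — 1 stop shorter (darker).
Aperture: f/1.4 → f/1.0 — 1 stop larger aperture (brighter).
Net so far: 1 stop brighter. ISO: 12800 → 6400.

ISO 6400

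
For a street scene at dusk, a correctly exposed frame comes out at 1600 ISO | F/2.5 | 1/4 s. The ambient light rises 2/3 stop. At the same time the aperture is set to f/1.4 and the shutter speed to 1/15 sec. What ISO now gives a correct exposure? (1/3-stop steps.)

Scene light: 2/3 stop brighter.
Aperture: f/2.5 → f/2.2 → f/2 → f/1.8 → f/1.6 → f/1.4 — 1 2/3 stops larger aperture (brighter).
Shutter speed: 1/4 → 1/5 → 1/6 → 1/8 → 1/10 → 1/13 → 1/15 — 2 stops faster (darker).
Net so far: 1/3 stop brighter. ISO: 1600 → 1250.

ISO 1250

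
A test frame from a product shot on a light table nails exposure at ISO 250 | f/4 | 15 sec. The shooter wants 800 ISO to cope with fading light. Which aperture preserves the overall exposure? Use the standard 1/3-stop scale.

f/7.1

ISO: 250 → 320 → 400 → 500 → 640 → 800 — 1 2/3 stops raised (brighter).
Need 1 2/3 stops darker from the aperture: f/4 → f/4.5 → f/5 → f/5.6 → f/6.3 → f/7.1.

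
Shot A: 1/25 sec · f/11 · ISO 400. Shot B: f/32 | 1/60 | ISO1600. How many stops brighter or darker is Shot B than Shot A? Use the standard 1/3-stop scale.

2 1/3 stops darker

Aperture: f/11 → f/13 → f/14 → f/16 → f/18 → f/20 → f/22 → f/25 → f/29 → f/32 — 3 stops stopped down (darker).
Shutter speed: 1/25 → 1/30 → 1/40 → 1/50 → 1/60 — 1 1/3 stops shorter (darker).
ISO: 400 → 500 → 640 → 800 → 1000 → 1250 → 1600 — 2 stops higher (brighter).
Net: −3 −1 1/3 +2 = −2 1/3 stops.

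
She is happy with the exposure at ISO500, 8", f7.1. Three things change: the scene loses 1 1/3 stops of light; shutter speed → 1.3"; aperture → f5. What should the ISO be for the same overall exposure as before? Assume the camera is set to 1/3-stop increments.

Scene light: 1 1/3 stops darker.
Shutter speed: 8 → 6 → 5 → 4 → 3.2 → 2.5 → 2 → 1.6 → 1.3 — 2 2/3 stops faster (darker).
Aperture: f/7.1 → f/6.3 → f/5.6 → f/5 — 1 stop opened up (brighter).
Net so far: 3 stops darker. ISO: 500 → 640 → 800 → 1000 → 1250 → 1600 → 2000 → 2500 → 3200 → 4000.

ISO 4000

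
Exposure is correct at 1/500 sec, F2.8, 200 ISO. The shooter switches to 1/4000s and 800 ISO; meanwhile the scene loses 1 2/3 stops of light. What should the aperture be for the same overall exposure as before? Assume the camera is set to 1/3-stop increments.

f/1.1

Scene light: 1 2/3 stops darker.
Shutter speed: 1/500 → 1/640 → 1/800 → 1/1000 → 1/1250 → 1/1600 → 1/2000 → 1/2500 → 1/3200 → 1/4000 — 3 stops faster (darker).
ISO: 200 → 250 → 320 → 400 → 500 → 640 → 800 — 2 stops raised (brighter).
Net so far: 2 2/3 stops darker. Aperture: f/2.8 → f/2.5 → f/2.2 → f/2 → f/1.8 → f/1.6 → f/1.4 → f/1.2 → f/1.1.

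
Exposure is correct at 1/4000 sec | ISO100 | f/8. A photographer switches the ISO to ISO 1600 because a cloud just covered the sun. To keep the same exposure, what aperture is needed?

ISO: 100 → 200 → 400 → 800 → 1600 — 4 stops higher (brighter).
Need 4 stops darker from the aperture: f/8 → f/11 → f/16 → f/22 → f/32.

f/32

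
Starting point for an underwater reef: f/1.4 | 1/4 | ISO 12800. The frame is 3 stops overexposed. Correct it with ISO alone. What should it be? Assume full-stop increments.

ISO 1600

Overexposed by 3 stops → need 3 stops darker.
ISO: 12800 → 6400 → 3200 → 1600.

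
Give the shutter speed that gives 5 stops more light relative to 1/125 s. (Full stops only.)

Shutter speed: 1/125 → 1/60 → 1/30 → 1/15 → 1/8 → 1/4 — 5 stops slower (brighter).

1/4s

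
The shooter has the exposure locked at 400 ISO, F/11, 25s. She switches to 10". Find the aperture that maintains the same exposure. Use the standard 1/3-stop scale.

f/7.1

Shutter speed: 25 → 20 → 15 → 13 → 10 — 1 1/3 stops shorter (darker).
Need 1 1/3 stops brighter from the aperture: f/11 → f/10 → f/9 → f/8 → f/7.1.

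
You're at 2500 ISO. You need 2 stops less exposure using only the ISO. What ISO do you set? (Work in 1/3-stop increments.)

ISO 640

ISO: 2500 → 2000 → 1600 → 1250 → 1000 → 800 → 640 — 2 stops dropped (darker).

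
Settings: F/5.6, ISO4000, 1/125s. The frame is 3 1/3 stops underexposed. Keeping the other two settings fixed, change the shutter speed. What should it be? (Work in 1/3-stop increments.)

Underexposed by 3 1/3 stops → need 3 1/3 stops brighter.
Shutter speed: 1/125 → 1/100 → 1/80 → 1/60 → 1/50 → 1/40 → 1/30 → 1/25 → 1/20 → 1/15 → 1/13.

1/13s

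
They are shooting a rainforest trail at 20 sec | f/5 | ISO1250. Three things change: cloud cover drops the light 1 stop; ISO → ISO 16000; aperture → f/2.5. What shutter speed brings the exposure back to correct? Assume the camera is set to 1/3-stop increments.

0.8 s

Scene light: 1 stop darker.
ISO: 1250 → 1600 → 2000 → 2500 → 3200 → 4000 → 5000 → 6400 → 8000 → 10000 → 12800 → 16000 — 3 2/3 stops raised (brighter).
Aperture: f/5 → f/4.5 → f/4 → f/3.5 → f/3.2 → f/2.8 → f/2.5 — 2 stops opened up (brighter).
Net so far: 4 2/3 stops brighter. Shutter speed: 20 → 15 → 13 → 10 → 8 → 6 → 5 → 4 → 3.2 → 2.5 → 2 → 1.6 → 1.3 → 1 → 0.8.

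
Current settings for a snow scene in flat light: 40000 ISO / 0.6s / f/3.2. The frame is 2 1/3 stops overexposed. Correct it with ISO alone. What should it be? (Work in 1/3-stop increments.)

Overexposed by 2 1/3 stops → need 2 1/3 stops darker.
ISO: 40000 → 32000 → 25600 → 20000 → 16000 → 12800 → 10000 → 8000.

ISO 8000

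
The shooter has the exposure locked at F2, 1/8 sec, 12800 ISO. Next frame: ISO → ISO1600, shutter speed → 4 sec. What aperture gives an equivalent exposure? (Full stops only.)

f/4

ISO: 12800 → 6400 → 3200 → 1600 — 3 stops dropped (darker).
Shutter speed: 1/8 → 1/4 → 1/2 → 1 → 2 → 4 — 5 stops longer (brighter).
Net change so far: 2 stops brighter. Offset with the aperture: f/2 → f/2.8 → f/4.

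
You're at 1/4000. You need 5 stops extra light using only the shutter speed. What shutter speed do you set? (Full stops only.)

1/125s

Shutter speed: 1/4000 → 1/2000 → 1/1000 → 1/500 → 1/250 → 1/125 — 5 stops longer (brighter).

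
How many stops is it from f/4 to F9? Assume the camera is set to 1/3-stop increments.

f/4 → f/4.5 → f/5 → f/5.6 → f/6.3 → f/7.1 → f/8 → f/9 — count the steps: 7 third-stops = 2 1/3 stops.

2 1/3 stops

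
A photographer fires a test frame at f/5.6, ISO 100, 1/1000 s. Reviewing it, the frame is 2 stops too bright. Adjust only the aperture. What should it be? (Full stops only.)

Overexposed by 2 stops → need 2 stops darker.
Aperture: f/5.6 → f/8 → f/11.

f/11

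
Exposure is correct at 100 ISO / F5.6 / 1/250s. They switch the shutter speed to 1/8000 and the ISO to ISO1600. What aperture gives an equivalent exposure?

f/4

Shutter speed: 1/250 → 1/500 → 1/1000 → 1/2000 → 1/4000 → 1/8000 — 5 stops shorter (darker).
ISO: 100 → 200 → 400 → 800 → 1600 — 4 stops raised (brighter).
Net change so far: 1 stop darker. Offset with the aperture: f/5.6 → f/4.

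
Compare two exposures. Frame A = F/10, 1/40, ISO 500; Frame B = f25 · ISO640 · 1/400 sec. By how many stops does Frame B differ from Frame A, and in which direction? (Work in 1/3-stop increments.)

5 2/3 stops darker

Aperture: f/10 → f/11 → f/13 → f/14 → f/16 → f/18 → f/20 → f/22 → f/25 — 2 2/3 stops stopped down (darker).
Shutter speed: 1/40 → 1/50 → 1/60 → 1/80 → 1/100 → 1/125 → 1/160 → 1/200 → 1/250 → 1/320 → 1/400 — 3 1/3 stops shorter (darker).
ISO: 500 → 640 — 1/3 stop raised (brighter).
Net: −2 2/3 −3 1/3 +1/3 = −5 2/3 stops.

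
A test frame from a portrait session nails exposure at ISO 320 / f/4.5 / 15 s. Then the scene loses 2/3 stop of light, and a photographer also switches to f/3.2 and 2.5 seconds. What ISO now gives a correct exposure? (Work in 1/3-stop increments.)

Scene light: 2/3 stop darker.
Aperture: f/4.5 → f/4 → f/3.5 → f/3.2 — 1 stop wider (brighter).
Shutter speed: 15 → 13 → 10 → 8 → 6 → 5 → 4 → 3.2 → 2.5 — 2 2/3 stops shorter (darker).
Net so far: 2 1/3 stops darker. ISO: 320 → 400 → 500 → 640 → 800 → 1000 → 1250 → 1600.

ISO 1600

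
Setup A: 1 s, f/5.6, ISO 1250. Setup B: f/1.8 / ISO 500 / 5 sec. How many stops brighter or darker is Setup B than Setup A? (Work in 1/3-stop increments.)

Aperture: f/5.6 → f/5 → f/4.5 → f/4 → f/3.5 → f/3.2 → f/2.8 → f/2.5 → f/2.2 → f/2 → f/1.8 — 3 1/3 stops wider (brighter).
Shutter speed: 1 → 1.3 → 1.6 → 2 → 2.5 → 3.2 → 4 → 5 — 2 1/3 stops slower (brighter).
ISO: 1250 → 1000 → 800 → 640 → 500 — 1 1/3 stops lower (darker).
Net: +3 1/3 +2 1/3 −1 1/3 = +4 1/3 stops.

4 1/3 stops brighter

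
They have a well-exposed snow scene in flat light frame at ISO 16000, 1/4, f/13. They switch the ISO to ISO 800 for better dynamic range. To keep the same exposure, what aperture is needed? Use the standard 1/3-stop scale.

f/2.8

ISO: 16000 → 12800 → 10000 → 8000 → 6400 → 5000 → 4000 → 3200 → 2500 → 2000 → 1600 → 1250 → 1000 → 800 — 4 1/3 stops lower (darker).
Need 4 1/3 stops brighter from the aperture: f/13 → f/11 → f/10 → f/9 → f/8 → f/7.1 → f/6.3 → f/5.6 → f/5 → f/4.5 → f/4 → f/3.5 → f/3.2 → f/2.8.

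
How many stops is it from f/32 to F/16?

f/32 → f/22 → f/16 — count the steps: 2 stops.

2 stops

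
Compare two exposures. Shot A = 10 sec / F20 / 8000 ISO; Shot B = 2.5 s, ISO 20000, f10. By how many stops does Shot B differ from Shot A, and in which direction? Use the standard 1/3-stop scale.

Aperture: f/20 → f/18 → f/16 → f/14 → f/13 → f/11 → f/10 — 2 stops opened up (brighter).
Shutter speed: 10 → 8 → 6 → 5 → 4 → 3.2 → 2.5 — 2 stops faster (darker).
ISO: 8000 → 10000 → 12800 → 16000 → 20000 — 1 1/3 stops raised (brighter).
Net: +2 −2 +1 1/3 = +1 1/3 stops.

1 1/3 stops brighter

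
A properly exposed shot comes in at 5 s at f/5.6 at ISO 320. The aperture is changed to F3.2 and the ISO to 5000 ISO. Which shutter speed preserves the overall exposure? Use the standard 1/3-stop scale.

1/10s

Aperture: f/5.6 → f/5 → f/4.5 → f/4 → f/3.5 → f/3.2 — 1 2/3 stops larger aperture (brighter).
ISO: 320 → 400 → 500 → 640 → 800 → 1000 → 1250 → 1600 → 2000 → 2500 → 3200 → 4000 → 5000 — 4 stops raised (brighter).
Net change so far: 5 2/3 stops brighter. Offset with the shutter speed: 5 → 4 → 3.2 → 2.5 → 2 → 1.6 → 1.3 → 1 → 0.8 → 0.6 → 0.5 → 0.4 → 0.3 → 1/4 → 1/5 → 1/6 → 1/8 → 1/10.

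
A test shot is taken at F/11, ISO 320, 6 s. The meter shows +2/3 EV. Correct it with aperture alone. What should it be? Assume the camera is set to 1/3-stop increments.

Overexposed by 2/3 stop → need 2/3 stop darker.
Aperture: f/11 → f/13 → f/14.

f/14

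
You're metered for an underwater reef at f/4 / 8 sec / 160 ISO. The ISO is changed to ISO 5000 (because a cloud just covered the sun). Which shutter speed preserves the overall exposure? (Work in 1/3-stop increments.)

1/4s

ISO: 160 → 200 → 250 → 320 → 400 → 500 → 640 → 800 → 1000 → 1250 → 1600 → 2000 → 2500 → 3200 → 4000 → 5000 — 5 stops raised (brighter).
Need 5 stops darker from the shutter speed: 8 → 6 → 5 → 4 → 3.2 → 2.5 → 2 → 1.6 → 1.3 → 1 → 0.8 → 0.6 → 0.5 → 0.4 → 0.3 → 1/4.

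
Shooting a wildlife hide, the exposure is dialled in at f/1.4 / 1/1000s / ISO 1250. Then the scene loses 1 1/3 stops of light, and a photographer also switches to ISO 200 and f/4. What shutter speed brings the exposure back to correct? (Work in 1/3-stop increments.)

1/8s

Scene light: 1 1/3 stops darker.
ISO: 1250 → 1000 → 800 → 640 → 500 → 400 → 320 → 250 → 200 — 2 2/3 stops lower (darker).
Aperture: f/1.4 → f/1.6 → f/1.8 → f/2 → f/2.2 → f/2.5 → f/2.8 → f/3.2 → f/3.5 → f/4 — 3 stops smaller aperture (darker).
Net so far: 7 stops darker. Shutter speed: 1/1000 → 1/800 → 1/640 → 1/500 → 1/400 → 1/320 → 1/250 → 1/200 → 1/160 → 1/125 → 1/100 → 1/80 → 1/60 → 1/50 → 1/40 → 1/30 → 1/25 → 1/20 → 1/15 → 1/13 → 1/10 → 1/8.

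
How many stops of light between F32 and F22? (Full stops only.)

f/32 → f/22 — count the steps: 1 stop.

1 stop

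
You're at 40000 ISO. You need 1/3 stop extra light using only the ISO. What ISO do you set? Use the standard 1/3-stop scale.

ISO: 40000 → 51200 — 1/3 stop raised (brighter).

ISO 51200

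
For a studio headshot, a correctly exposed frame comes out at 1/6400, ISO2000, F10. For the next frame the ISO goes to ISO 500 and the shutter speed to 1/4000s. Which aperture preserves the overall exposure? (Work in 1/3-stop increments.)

f/6.3

ISO: 2000 → 1600 → 1250 → 1000 → 800 → 640 → 500 — 2 stops dropped (darker).
Shutter speed: 1/6400 → 1/5000 → 1/4000 — 2/3 stop longer (brighter).
Net change so far: 1 1/3 stops darker. Offset with the aperture: f/10 → f/9 → f/8 → f/7.1 → f/6.3.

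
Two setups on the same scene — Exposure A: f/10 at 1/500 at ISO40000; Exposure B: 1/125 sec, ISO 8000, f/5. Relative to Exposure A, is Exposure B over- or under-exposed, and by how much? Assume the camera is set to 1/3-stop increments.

Aperture: f/10 → f/9 → f/8 → f/7.1 → f/6.3 → f/5.6 → f/5 — 2 stops opened up (brighter).
Shutter speed: 1/500 → 1/400 → 1/320 → 1/250 → 1/200 → 1/160 → 1/125 — 2 stops slower (brighter).
ISO: 40000 → 32000 → 25600 → 20000 → 16000 → 12800 → 10000 → 8000 — 2 1/3 stops dropped (darker).
Net: +2 +2 −2 1/3 = +1 2/3 stops.

1 2/3 stops brighter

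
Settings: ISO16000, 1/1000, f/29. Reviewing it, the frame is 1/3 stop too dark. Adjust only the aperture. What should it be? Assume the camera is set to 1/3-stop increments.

Underexposed by 1/3 stop → need 1/3 stop brighter.
Aperture: f/29 → f/25.

f/25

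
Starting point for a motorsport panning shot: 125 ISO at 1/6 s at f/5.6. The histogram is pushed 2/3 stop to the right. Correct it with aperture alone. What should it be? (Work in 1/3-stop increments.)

f/7.1

Overexposed by 2/3 stop → need 2/3 stop darker.
Aperture: f/5.6 → f/6.3 → f/7.1.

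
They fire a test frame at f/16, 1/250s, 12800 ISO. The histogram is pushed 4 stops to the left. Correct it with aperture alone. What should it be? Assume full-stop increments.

f/4

Underexposed by 4 stops → need 4 stops brighter.
Aperture: f/16 → f/11 → f/8 → f/5.6 → f/4.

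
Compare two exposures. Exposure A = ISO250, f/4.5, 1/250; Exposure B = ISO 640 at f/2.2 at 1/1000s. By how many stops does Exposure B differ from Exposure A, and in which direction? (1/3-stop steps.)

Aperture: f/4.5 → f/4 → f/3.5 → f/3.2 → f/2.8 → f/2.5 → f/2.2 — 2 stops wider (brighter).
Shutter speed: 1/250 → 1/320 → 1/400 → 1/500 → 1/640 → 1/800 → 1/1000 — 2 stops shorter (darker).
ISO: 250 → 320 → 400 → 500 → 640 — 1 1/3 stops raised (brighter).
Net: +2 −2 +1 1/3 = +1 1/3 stops.

1 1/3 stops brighter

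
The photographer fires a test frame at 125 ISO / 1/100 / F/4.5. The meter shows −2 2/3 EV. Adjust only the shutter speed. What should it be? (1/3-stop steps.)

Underexposed by 2 2/3 stops → need 2 2/3 stops brighter.
Shutter speed: 1/100 → 1/80 → 1/60 → 1/50 → 1/40 → 1/30 → 1/25 → 1/20 → 1/15.

1/15s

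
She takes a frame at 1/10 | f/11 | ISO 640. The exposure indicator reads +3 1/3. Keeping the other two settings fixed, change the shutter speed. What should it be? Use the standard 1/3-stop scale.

Overexposed by 3 1/3 stops → need 3 1/3 stops darker.
Shutter speed: 1/10 → 1/13 → 1/15 → 1/20 → 1/25 → 1/30 → 1/40 → 1/50 → 1/60 → 1/80 → 1/100.

1/100s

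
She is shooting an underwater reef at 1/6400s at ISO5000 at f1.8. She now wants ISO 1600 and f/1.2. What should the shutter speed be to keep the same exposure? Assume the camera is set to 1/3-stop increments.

ISO: 5000 → 4000 → 3200 → 2500 → 2000 → 1600 — 1 2/3 stops dropped (darker).
Aperture: f/1.8 → f/1.6 → f/1.4 → f/1.2 — 1 stop larger aperture (brighter).
Net change so far: 2/3 stop darker. Offset with the shutter speed: 1/6400 → 1/5000 → 1/4000.

1/4000s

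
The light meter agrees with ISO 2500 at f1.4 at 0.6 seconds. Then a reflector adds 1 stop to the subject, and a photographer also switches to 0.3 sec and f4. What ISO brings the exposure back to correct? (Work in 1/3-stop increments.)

Scene light: 1 stop brighter.
Shutter speed: 0.6 → 0.5 → 0.4 → 0.3 — 1 stop shorter (darker).
Aperture: f/1.4 → f/1.6 → f/1.8 → f/2 → f/2.2 → f/2.5 → f/2.8 → f/3.2 → f/3.5 → f/4 — 3 stops smaller aperture (darker).
Net so far: 3 stops darker. ISO: 2500 → 3200 → 4000 → 5000 → 6400 → 8000 → 10000 → 12800 → 16000 → 20000.

ISO 20000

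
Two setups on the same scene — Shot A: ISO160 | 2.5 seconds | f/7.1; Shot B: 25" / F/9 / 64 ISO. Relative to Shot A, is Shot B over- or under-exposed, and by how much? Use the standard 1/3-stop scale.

Aperture: f/7.1 → f/8 → f/9 — 2/3 stop stopped down (darker).
Shutter speed: 2.5 → 3.2 → 4 → 5 → 6 → 8 → 10 → 13 → 15 → 20 → 25 — 3 1/3 stops slower (brighter).
ISO: 160 → 125 → 100 → 80 → 64 — 1 1/3 stops dropped (darker).
Net: −2/3 +3 1/3 −1 1/3 = +1 1/3 stops.

1 1/3 stops brighter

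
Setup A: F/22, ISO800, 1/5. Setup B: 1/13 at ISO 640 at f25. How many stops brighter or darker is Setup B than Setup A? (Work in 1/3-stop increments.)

2 stops darker

Aperture: f/22 → f/25 — 1/3 stop smaller aperture (darker).
Shutter speed: 1/5 → 1/6 → 1/8 → 1/10 → 1/13 — 1 1/3 stops shorter (darker).
ISO: 800 → 640 — 1/3 stop dropped (darker).
Net: −1/3 −1 1/3 −1/3 = −2 stops.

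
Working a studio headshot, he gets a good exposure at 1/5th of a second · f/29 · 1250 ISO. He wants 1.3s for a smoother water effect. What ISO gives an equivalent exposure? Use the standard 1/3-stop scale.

ISO 200

Shutter speed: 1/5 → 1/4 → 0.3 → 0.4 → 0.5 → 0.6 → 0.8 → 1 → 1.3 — 2 2/3 stops longer (brighter).
Need 2 2/3 stops darker from the ISO: 1250 → 1000 → 800 → 640 → 500 → 400 → 320 → 250 → 200.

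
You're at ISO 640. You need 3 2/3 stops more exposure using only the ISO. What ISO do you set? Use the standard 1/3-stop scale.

ISO: 640 → 800 → 1000 → 1250 → 1600 → 2000 → 2500 → 3200 → 4000 → 5000 → 6400 → 8000 — 3 2/3 stops higher (brighter).

ISO 8000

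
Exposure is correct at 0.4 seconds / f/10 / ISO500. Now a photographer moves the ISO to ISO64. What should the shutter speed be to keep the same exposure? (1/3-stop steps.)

ISO: 500 → 400 → 320 → 250 → 200 → 160 → 125 → 100 → 80 → 64 — 3 stops lower (darker).
Need 3 stops brighter from the shutter speed: 0.4 → 0.5 → 0.6 → 0.8 → 1 → 1.3 → 1.6 → 2 → 2.5 → 3.2.

3.2 s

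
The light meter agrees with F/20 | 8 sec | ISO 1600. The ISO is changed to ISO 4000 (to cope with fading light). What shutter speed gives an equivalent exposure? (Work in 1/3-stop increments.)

ISO: 1600 → 2000 → 2500 → 3200 → 4000 — 1 1/3 stops higher (brighter).
Need 1 1/3 stops darker from the shutter speed: 8 → 6 → 5 → 4 → 3.2.

3.2 s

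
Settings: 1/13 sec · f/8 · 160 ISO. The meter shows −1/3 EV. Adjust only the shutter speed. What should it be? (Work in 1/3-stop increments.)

1/10s

Underexposed by 1/3 stop → need 1/3 stop brighter.
Shutter speed: 1/13 → 1/10.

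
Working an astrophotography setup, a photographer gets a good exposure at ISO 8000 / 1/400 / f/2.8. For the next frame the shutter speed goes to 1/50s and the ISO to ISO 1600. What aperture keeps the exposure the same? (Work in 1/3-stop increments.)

Shutter speed: 1/400 → 1/320 → 1/250 → 1/200 → 1/160 → 1/125 → 1/100 → 1/80 → 1/60 → 1/50 — 3 stops longer (brighter).
ISO: 8000 → 6400 → 5000 → 4000 → 3200 → 2500 → 2000 → 1600 — 2 1/3 stops lower (darker).
Net change so far: 2/3 stop brighter. Offset with the aperture: f/2.8 → f/3.2 → f/3.5.

f/3.5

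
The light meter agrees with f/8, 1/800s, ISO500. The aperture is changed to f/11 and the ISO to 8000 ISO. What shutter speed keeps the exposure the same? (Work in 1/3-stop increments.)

1/6400s

Aperture: f/8 → f/9 → f/10 → f/11 — 1 stop narrower (darker).
ISO: 500 → 640 → 800 → 1000 → 1250 → 1600 → 2000 → 2500 → 3200 → 4000 → 5000 → 6400 → 8000 — 4 stops higher (brighter).
Net change so far: 3 stops brighter. Offset with the shutter speed: 1/800 → 1/1000 → 1/1250 → 1/1600 → 1/2000 → 1/2500 → 1/3200 → 1/4000 → 1/5000 → 1/6400.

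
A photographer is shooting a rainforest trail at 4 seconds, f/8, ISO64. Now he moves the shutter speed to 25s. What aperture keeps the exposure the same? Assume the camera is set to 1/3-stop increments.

f/20

Shutter speed: 4 → 5 → 6 → 8 → 10 → 13 → 15 → 20 → 25 — 2 2/3 stops slower (brighter).
Need 2 2/3 stops darker from the aperture: f/8 → f/9 → f/10 → f/11 → f/13 → f/14 → f/16 → f/18 → f/20.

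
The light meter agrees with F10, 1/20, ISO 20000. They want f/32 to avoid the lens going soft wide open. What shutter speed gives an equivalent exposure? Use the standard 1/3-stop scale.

Aperture: f/10 → f/11 → f/13 → f/14 → f/16 → f/18 → f/20 → f/22 → f/25 → f/29 → f/32 — 3 1/3 stops smaller aperture (darker).
Need 3 1/3 stops brighter from the shutter speed: 1/20 → 1/15 → 1/13 → 1/10 → 1/8 → 1/6 → 1/5 → 1/4 → 0.3 → 0.4 → 0.5.

0.5 s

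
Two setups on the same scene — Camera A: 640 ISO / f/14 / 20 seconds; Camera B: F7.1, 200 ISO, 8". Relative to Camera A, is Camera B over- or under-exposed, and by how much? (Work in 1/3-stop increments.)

1 stop darker

Aperture: f/14 → f/13 → f/11 → f/10 → f/9 → f/8 → f/7.1 — 2 stops wider (brighter).
Shutter speed: 20 → 15 → 13 → 10 → 8 — 1 1/3 stops shorter (darker).
ISO: 640 → 500 → 400 → 320 → 250 → 200 — 1 2/3 stops dropped (darker).
Net: +2 −1 1/3 −1 2/3 = −1 stop.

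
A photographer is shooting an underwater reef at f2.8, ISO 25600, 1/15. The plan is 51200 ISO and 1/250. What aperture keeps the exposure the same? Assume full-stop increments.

ISO: 25600 → 51200 — 1 stop higher (brighter).
Shutter speed: 1/15 → 1/30 → 1/60 → 1/125 → 1/250 — 4 stops shorter (darker).
Net change so far: 3 stops darker. Offset with the aperture: f/2.8 → f/2 → f/1.4 → f/1.0.

f/1.0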